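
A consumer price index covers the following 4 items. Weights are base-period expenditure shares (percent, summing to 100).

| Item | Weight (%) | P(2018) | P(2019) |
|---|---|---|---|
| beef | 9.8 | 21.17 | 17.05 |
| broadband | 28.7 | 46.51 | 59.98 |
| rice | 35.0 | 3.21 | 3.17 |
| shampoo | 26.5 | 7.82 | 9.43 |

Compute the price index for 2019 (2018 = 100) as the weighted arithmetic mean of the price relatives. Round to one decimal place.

111.4

beef: 9.8 × (17.05/21.17) = 9.8 × 0.805385 = 7.8928
broadband: 28.7 × (59.98/46.51) = 28.7 × 1.289615 = 37.0120
rice: 35.0 × (3.17/3.21) = 35.0 × 0.987539 = 34.5639
shampoo: 26.5 × (9.43/7.82) = 26.5 × 1.205882 = 31.9559
Index = Σ wᵢ·(p₁ᵢ/p₀ᵢ) = 7.8928 + 37.0120 + 34.5639 + 31.9559 = 111.4245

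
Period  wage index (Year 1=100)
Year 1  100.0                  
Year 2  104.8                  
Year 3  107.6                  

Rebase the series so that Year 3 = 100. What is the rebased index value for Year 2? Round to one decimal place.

Rebased(Year 2) = 104.8 / 107.6 × 100 = 97.3978

97.4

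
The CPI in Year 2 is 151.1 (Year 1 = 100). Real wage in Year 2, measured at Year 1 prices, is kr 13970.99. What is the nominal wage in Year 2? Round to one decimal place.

Nominal = Real × (Index/100) = 13970.99 × (151.1/100)
        = 13970.99 × 1.511 = 21110.1659

21110.2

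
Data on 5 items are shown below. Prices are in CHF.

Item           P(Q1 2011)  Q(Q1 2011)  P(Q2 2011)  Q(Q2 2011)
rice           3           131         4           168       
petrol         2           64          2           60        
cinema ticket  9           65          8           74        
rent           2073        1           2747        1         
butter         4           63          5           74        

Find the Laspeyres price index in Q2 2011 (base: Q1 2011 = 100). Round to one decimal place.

123.4

Laspeyres price index uses base-period quantities as weights.
ΣP(Q2 2011)·Q(Q1 2011) = 4×131 + 2×64 + 8×65 + 2747×1 + 5×63 = 524 + 128 + 520 + 2747 + 315 = 4234
ΣP(Q1 2011)·Q(Q1 2011) = 3×131 + 2×64 + 9×65 + 2073×1 + 4×63 = 393 + 128 + 585 + 2073 + 252 = 3431
Index = 4234 / 3431 × 100 = 123.4043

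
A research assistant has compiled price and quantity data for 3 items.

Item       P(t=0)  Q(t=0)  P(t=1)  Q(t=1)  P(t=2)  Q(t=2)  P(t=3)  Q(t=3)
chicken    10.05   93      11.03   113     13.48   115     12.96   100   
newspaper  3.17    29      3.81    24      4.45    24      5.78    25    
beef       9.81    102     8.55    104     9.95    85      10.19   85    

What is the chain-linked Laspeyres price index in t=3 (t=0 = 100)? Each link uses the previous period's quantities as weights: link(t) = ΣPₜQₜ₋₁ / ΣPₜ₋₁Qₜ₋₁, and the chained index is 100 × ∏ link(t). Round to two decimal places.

118.19

Link t=0→t=1:
ΣP(t=1)Q(t=0) = 11.03×93 + 3.81×29 + 8.55×102 = 1025.79 + 110.49 + 872.1 = 2008.38
ΣP(t=0)Q(t=0) = 10.05×93 + 3.17×29 + 9.81×102 = 934.65 + 91.93 + 1000.62 = 2027.2
link = 2008.38/2027.2 = 0.990716
Link t=1→t=2:
ΣP(t=2)Q(t=1) = 13.48×113 + 4.45×24 + 9.95×104 = 1523.24 + 106.8 + 1034.8 = 2664.84
ΣP(t=1)Q(t=1) = 11.03×113 + 3.81×24 + 8.55×104 = 1246.39 + 91.44 + 889.2 = 2227.03
link = 2664.84/2227.03 = 1.196589
Link t=2→t=3:
ΣP(t=3)Q(t=2) = 12.96×115 + 5.78×24 + 10.19×85 = 1490.4 + 138.72 + 866.15 = 2495.27
ΣP(t=2)Q(t=2) = 13.48×115 + 4.45×24 + 9.95×85 = 1550.2 + 106.8 + 845.75 = 2502.75
link = 2495.27/2502.75 = 0.997011
Chained index = 100 × 0.990716 × 1.196589 × 0.997011 = 118.1937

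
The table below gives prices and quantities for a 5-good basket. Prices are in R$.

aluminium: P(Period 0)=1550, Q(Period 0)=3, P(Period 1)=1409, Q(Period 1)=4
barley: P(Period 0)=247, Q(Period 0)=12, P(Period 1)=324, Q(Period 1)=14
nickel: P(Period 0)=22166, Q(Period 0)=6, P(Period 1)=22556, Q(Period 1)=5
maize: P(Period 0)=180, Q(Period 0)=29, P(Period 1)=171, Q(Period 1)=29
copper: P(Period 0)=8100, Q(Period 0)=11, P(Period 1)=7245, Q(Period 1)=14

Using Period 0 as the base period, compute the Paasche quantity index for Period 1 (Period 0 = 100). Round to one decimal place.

Paasche quantity index uses current-period prices as weights.
ΣP(Period 1)·Q(Period 1) = 1409×4 + 324×14 + 22556×5 + 171×29 + 7245×14 = 5636 + 4536 + 112780 + 4959 + 101430 = 229341
ΣP(Period 1)·Q(Period 0) = 1409×3 + 324×12 + 22556×6 + 171×29 + 7245×11 = 4227 + 3888 + 135336 + 4959 + 79695 = 228105
Index = 229341 / 228105 × 100 = 100.5419

100.5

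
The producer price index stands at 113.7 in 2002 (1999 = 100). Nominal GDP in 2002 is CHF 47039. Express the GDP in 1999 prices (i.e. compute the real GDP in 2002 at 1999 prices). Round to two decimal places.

41371.15

Real = Nominal ÷ (Index/100) = 47039 ÷ (113.7/100)
     = 47039 ÷ 1.137 = 41371.1522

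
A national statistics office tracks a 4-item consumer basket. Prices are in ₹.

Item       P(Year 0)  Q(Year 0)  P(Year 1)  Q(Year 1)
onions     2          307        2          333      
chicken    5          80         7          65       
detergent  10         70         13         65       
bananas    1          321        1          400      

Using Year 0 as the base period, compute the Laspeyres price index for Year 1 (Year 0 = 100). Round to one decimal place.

118.2

Laspeyres price index uses base-period quantities as weights.
ΣP(Year 1)·Q(Year 0) = 2×307 + 7×80 + 13×70 + 1×321 = 614 + 560 + 910 + 321 = 2405
ΣP(Year 0)·Q(Year 0) = 2×307 + 5×80 + 10×70 + 1×321 = 614 + 400 + 700 + 321 = 2035
Index = 2405 / 2035 × 100 = 118.1818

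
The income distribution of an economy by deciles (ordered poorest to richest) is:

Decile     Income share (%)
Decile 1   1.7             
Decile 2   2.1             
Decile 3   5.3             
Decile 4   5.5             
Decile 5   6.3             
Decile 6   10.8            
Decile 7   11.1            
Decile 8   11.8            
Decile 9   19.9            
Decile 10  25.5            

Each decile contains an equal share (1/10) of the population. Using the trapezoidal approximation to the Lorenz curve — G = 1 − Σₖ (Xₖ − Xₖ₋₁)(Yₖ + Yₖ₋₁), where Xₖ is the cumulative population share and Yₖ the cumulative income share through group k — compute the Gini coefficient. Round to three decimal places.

Cumulative income shares Yₖ: 0.0170, 0.0380, 0.0910, 0.1460, 0.2090, 0.3170, 0.4280, 0.5460, 0.7450, 1.0000
Σ (Xₖ−Xₖ₋₁)(Yₖ+Yₖ₋₁) = (1/10)(0.0170+0.0000) + (1/10)(0.0380+0.0170) + (1/10)(0.0910+0.0380) + (1/10)(0.1460+0.0910) + (1/10)(0.2090+0.1460) + (1/10)(0.3170+0.2090) + (1/10)(0.4280+0.3170) + (1/10)(0.5460+0.4280) + (1/10)(0.7450+0.5460) + (1/10)(1.0000+0.7450)
  = 0.0017 + 0.0055 + 0.0129 + 0.0237 + 0.0355 + 0.0526 + 0.0745 + 0.0974 + 0.1291 + 0.1745 = 0.6074
G = 1 − 0.6074 = 0.3926

0.393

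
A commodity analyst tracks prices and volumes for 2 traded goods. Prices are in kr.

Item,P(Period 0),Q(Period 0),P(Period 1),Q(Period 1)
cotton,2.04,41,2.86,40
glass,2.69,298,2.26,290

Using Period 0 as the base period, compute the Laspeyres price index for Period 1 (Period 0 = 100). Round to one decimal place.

Laspeyres price index uses base-period quantities as weights.
ΣP(Period 1)·Q(Period 0) = 2.86×41 + 2.26×298 = 117.26 + 673.48 = 790.74
ΣP(Period 0)·Q(Period 0) = 2.04×41 + 2.69×298 = 83.64 + 801.62 = 885.26
Index = 790.74 / 885.26 × 100 = 89.3229

89.3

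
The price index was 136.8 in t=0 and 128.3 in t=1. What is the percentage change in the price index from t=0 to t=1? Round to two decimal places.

-6.21%

Change = (128.3 − 136.8) / 136.8 × 100
       = -8.5 / 136.8 × 100 = -6.2135%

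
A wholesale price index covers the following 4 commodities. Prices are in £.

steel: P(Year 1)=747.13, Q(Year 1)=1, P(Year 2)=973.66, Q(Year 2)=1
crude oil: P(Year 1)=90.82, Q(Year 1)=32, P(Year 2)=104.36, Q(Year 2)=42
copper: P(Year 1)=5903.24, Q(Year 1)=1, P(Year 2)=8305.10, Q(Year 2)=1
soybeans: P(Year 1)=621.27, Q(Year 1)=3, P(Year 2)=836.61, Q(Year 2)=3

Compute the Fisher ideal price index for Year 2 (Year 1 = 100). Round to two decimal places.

131.82

Laspeyres component (base-period weights):
ΣP(Year 2)Q(Year 1) = 973.66×1 + 104.36×32 + 8305.10×1 + 836.61×3 = 973.66 + 3339.52 + 8305.1 + 2509.83 = 15128.11
ΣP(Year 1)Q(Year 1) = 747.13×1 + 90.82×32 + 5903.24×1 + 621.27×3 = 747.13 + 2906.24 + 5903.24 + 1863.81 = 11420.42
L = 15128.11 / 11420.42 × 100 = 132.4654
Paasche component (current-period weights):
ΣP(Year 2)Q(Year 2) = 973.66×1 + 104.36×42 + 8305.10×1 + 836.61×3 = 973.66 + 4383.12 + 8305.1 + 2509.83 = 16171.71
ΣP(Year 1)Q(Year 2) = 747.13×1 + 90.82×42 + 5903.24×1 + 621.27×3 = 747.13 + 3814.44 + 5903.24 + 1863.81 = 12328.62
P = 16171.71 / 12328.62 × 100 = 131.1721
Fisher = √(L × P) = √(132.4654 × 131.1721) = 131.8172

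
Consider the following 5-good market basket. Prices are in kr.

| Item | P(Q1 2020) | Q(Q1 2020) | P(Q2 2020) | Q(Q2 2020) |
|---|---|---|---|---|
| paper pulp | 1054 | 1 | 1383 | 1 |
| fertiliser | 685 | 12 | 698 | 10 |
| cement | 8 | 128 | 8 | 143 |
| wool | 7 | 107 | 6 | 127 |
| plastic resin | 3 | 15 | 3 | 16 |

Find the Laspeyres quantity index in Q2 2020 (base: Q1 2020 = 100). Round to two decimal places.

90.02

Laspeyres quantity index uses base-period prices as weights.
ΣP(Q1 2020)·Q(Q2 2020) = 1054×1 + 685×10 + 8×143 + 7×127 + 3×16 = 1054 + 6850 + 1144 + 889 + 48 = 9985
ΣP(Q1 2020)·Q(Q1 2020) = 1054×1 + 685×12 + 8×128 + 7×107 + 3×15 = 1054 + 8220 + 1024 + 749 + 45 = 11092
Index = 9985 / 11092 × 100 = 90.0198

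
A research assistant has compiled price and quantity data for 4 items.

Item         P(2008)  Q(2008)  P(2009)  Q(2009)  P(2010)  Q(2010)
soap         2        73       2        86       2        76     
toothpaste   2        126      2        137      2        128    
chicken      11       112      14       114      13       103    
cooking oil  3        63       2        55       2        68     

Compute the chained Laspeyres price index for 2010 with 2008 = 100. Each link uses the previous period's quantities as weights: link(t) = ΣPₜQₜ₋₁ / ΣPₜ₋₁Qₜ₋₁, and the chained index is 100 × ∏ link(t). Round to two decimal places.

108.92

Link 2008→2009:
ΣP(2009)Q(2008) = 2×73 + 2×126 + 14×112 + 2×63 = 146 + 252 + 1568 + 126 = 2092
ΣP(2008)Q(2008) = 2×73 + 2×126 + 11×112 + 3×63 = 146 + 252 + 1232 + 189 = 1819
link = 2092/1819 = 1.150082
Link 2009→2010:
ΣP(2010)Q(2009) = 2×86 + 2×137 + 13×114 + 2×55 = 172 + 274 + 1482 + 110 = 2038
ΣP(2009)Q(2009) = 2×86 + 2×137 + 14×114 + 2×55 = 172 + 274 + 1596 + 110 = 2152
link = 2038/2152 = 0.947026
Chained index = 100 × 1.150082 × 0.947026 = 108.9158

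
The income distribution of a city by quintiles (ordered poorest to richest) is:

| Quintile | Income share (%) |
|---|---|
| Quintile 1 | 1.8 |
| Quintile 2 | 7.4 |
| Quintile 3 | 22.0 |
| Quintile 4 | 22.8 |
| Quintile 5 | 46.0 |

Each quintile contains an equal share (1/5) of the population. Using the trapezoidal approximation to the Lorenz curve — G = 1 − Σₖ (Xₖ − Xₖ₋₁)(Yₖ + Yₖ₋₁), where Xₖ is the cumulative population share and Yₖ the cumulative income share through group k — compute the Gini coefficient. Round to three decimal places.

0.415

Cumulative income shares Yₖ: 0.0180, 0.0920, 0.3120, 0.5400, 1.0000
Σ (Xₖ−Xₖ₋₁)(Yₖ+Yₖ₋₁) = (1/5)(0.0180+0.0000) + (1/5)(0.0920+0.0180) + (1/5)(0.3120+0.0920) + (1/5)(0.5400+0.3120) + (1/5)(1.0000+0.5400)
  = 0.0036 + 0.0220 + 0.0808 + 0.1704 + 0.3080 = 0.5848
G = 1 − 0.5848 = 0.4152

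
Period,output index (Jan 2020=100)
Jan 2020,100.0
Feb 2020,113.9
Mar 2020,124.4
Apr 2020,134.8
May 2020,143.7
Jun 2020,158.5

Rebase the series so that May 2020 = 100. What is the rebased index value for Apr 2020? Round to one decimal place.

93.8

Rebased(Apr 2020) = 134.8 / 143.7 × 100 = 93.8065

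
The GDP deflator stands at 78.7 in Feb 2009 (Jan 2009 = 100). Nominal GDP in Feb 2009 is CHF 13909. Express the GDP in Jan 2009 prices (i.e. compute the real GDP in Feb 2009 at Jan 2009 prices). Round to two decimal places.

17673.44

Real = Nominal ÷ (Index/100) = 13909 ÷ (78.7/100)
     = 13909 ÷ 0.787 = 17673.4435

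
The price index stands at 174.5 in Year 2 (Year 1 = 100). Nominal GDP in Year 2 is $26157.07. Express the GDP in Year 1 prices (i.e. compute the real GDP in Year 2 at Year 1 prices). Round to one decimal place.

14989.7

Real = Nominal ÷ (Index/100) = 26157.07 ÷ (174.5/100)
     = 26157.07 ÷ 1.745 = 14989.7249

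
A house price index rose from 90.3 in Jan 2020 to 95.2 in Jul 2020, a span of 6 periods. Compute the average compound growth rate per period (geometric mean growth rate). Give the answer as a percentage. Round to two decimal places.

Growth factor = (95.2/90.3)^(1/6) = (1.054264)^(1/6) = 1.008846
Growth rate = 1.008846 − 1 = 0.008846 = 0.8846%

0.88%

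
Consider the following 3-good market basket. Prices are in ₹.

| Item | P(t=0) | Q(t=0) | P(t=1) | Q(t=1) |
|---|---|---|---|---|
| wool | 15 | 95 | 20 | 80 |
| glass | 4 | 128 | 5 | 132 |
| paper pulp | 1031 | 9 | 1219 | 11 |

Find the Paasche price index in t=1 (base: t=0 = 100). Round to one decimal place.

119.9

Paasche price index uses current-period quantities as weights.
ΣP(t=1)·Q(t=1) = 20×80 + 5×132 + 1219×11 = 1600 + 660 + 13409 = 15669
ΣP(t=0)·Q(t=1) = 15×80 + 4×132 + 1031×11 = 1200 + 528 + 11341 = 13069
Index = 15669 / 13069 × 100 = 119.8944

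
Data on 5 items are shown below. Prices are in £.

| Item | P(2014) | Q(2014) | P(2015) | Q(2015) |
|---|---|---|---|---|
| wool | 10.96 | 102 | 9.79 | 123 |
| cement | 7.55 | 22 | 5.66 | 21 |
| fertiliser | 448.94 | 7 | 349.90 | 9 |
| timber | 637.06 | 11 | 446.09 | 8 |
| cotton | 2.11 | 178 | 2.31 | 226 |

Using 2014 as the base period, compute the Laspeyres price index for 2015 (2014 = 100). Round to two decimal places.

75.28

Laspeyres price index uses base-period quantities as weights.
ΣP(2015)·Q(2014) = 9.79×102 + 5.66×22 + 349.90×7 + 446.09×11 + 2.31×178 = 998.58 + 124.52 + 2449.3 + 4906.99 + 411.18 = 8890.57
ΣP(2014)·Q(2014) = 10.96×102 + 7.55×22 + 448.94×7 + 637.06×11 + 2.11×178 = 1117.92 + 166.1 + 3142.58 + 7007.66 + 375.58 = 11809.84
Index = 8890.57 / 11809.84 × 100 = 75.2810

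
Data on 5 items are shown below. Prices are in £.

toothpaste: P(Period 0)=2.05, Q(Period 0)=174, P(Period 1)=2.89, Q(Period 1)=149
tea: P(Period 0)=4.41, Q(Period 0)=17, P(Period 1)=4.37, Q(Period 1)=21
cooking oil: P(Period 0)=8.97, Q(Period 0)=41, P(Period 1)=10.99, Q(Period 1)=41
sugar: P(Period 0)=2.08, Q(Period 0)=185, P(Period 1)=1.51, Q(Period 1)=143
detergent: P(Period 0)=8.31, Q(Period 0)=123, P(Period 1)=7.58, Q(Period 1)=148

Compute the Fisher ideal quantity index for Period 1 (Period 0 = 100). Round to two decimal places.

Laspeyres component (base-period weights):
ΣP(Period 0)Q(Period 1) = 2.05×149 + 4.41×21 + 8.97×41 + 2.08×143 + 8.31×148 = 305.45 + 92.61 + 367.77 + 297.44 + 1229.88 = 2293.15
ΣP(Period 0)Q(Period 0) = 2.05×174 + 4.41×17 + 8.97×41 + 2.08×185 + 8.31×123 = 356.7 + 74.97 + 367.77 + 384.8 + 1022.13 = 2206.37
L = 2293.15 / 2206.37 × 100 = 103.9332
Paasche component (current-period weights):
ΣP(Period 1)Q(Period 1) = 2.89×149 + 4.37×21 + 10.99×41 + 1.51×143 + 7.58×148 = 430.61 + 91.77 + 450.59 + 215.93 + 1121.84 = 2310.74
ΣP(Period 1)Q(Period 0) = 2.89×174 + 4.37×17 + 10.99×41 + 1.51×185 + 7.58×123 = 502.86 + 74.29 + 450.59 + 279.35 + 932.34 = 2239.43
P = 2310.74 / 2239.43 × 100 = 103.1843
Fisher = √(L × P) = √(103.9332 × 103.1843) = 103.5580

103.56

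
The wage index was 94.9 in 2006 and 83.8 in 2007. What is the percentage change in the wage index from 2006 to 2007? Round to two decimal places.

Change = (83.8 − 94.9) / 94.9 × 100
       = -11.1 / 94.9 × 100 = -11.6965%

-11.70%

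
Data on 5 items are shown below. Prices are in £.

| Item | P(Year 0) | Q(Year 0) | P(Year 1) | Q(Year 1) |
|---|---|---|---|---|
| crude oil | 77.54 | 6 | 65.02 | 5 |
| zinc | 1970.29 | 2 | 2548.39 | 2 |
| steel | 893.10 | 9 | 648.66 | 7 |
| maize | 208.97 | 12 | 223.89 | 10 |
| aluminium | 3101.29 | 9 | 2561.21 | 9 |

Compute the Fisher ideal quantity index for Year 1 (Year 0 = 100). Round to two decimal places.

Laspeyres component (base-period weights):
ΣP(Year 0)Q(Year 1) = 77.54×5 + 1970.29×2 + 893.10×7 + 208.97×10 + 3101.29×9 = 387.7 + 3940.58 + 6251.7 + 2089.7 + 27911.61 = 40581.29
ΣP(Year 0)Q(Year 0) = 77.54×6 + 1970.29×2 + 893.10×9 + 208.97×12 + 3101.29×9 = 465.24 + 3940.58 + 8037.9 + 2507.64 + 27911.61 = 42862.97
L = 40581.29 / 42862.97 × 100 = 94.6768
Paasche component (current-period weights):
ΣP(Year 1)Q(Year 1) = 65.02×5 + 2548.39×2 + 648.66×7 + 223.89×10 + 2561.21×9 = 325.1 + 5096.78 + 4540.62 + 2238.9 + 23050.89 = 35252.29
ΣP(Year 1)Q(Year 0) = 65.02×6 + 2548.39×2 + 648.66×9 + 223.89×12 + 2561.21×9 = 390.12 + 5096.78 + 5837.94 + 2686.68 + 23050.89 = 37062.41
P = 35252.29 / 37062.41 × 100 = 95.1160
Fisher = √(L × P) = √(94.6768 × 95.1160) = 94.8962

94.90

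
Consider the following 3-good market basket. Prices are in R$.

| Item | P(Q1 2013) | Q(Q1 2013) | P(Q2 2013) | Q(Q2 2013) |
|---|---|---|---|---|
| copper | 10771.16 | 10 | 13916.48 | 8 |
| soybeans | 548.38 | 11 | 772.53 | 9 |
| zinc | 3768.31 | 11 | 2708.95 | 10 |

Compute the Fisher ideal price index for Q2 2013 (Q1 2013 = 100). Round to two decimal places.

Laspeyres component (base-period weights):
ΣP(Q2 2013)Q(Q1 2013) = 13916.48×10 + 772.53×11 + 2708.95×11 = 139164.8 + 8497.83 + 29798.45 = 177461.08
ΣP(Q1 2013)Q(Q1 2013) = 10771.16×10 + 548.38×11 + 3768.31×11 = 107711.6 + 6032.18 + 41451.41 = 155195.19
L = 177461.08 / 155195.19 × 100 = 114.3470
Paasche component (current-period weights):
ΣP(Q2 2013)Q(Q2 2013) = 13916.48×8 + 772.53×9 + 2708.95×10 = 111331.84 + 6952.77 + 27089.5 = 145374.11
ΣP(Q1 2013)Q(Q2 2013) = 10771.16×8 + 548.38×9 + 3768.31×10 = 86169.28 + 4935.42 + 37683.1 = 128787.8
P = 145374.11 / 128787.8 × 100 = 112.8788
Fisher = √(L × P) = √(114.3470 × 112.8788) = 113.6105

113.61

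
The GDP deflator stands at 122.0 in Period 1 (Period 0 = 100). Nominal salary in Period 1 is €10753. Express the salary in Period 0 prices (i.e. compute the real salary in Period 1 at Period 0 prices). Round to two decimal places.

8813.93

Real = Nominal ÷ (Index/100) = 10753 ÷ (122.0/100)
     = 10753 ÷ 1.220 = 8813.9344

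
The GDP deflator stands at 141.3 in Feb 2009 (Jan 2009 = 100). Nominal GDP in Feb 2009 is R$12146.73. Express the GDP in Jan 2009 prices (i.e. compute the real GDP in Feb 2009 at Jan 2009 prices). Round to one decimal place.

8596.4

Real = Nominal ÷ (Index/100) = 12146.73 ÷ (141.3/100)
     = 12146.73 ÷ 1.413 = 8596.4119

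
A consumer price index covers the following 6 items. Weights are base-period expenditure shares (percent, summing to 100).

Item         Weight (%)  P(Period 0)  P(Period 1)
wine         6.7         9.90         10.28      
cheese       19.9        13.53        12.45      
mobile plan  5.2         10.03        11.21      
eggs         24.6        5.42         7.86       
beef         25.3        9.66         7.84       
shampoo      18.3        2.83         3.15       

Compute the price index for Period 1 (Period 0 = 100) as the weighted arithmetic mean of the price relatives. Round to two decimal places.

wine: 6.7 × (10.28/9.90) = 6.7 × 1.038384 = 6.9572
cheese: 19.9 × (12.45/13.53) = 19.9 × 0.920177 = 18.3115
mobile plan: 5.2 × (11.21/10.03) = 5.2 × 1.117647 = 5.8118
eggs: 24.6 × (7.86/5.42) = 24.6 × 1.450185 = 35.6745
beef: 25.3 × (7.84/9.66) = 25.3 × 0.811594 = 20.5333
shampoo: 18.3 × (3.15/2.83) = 18.3 × 1.113074 = 20.3693
Index = Σ wᵢ·(p₁ᵢ/p₀ᵢ) = 6.9572 + 18.3115 + 5.8118 + 35.6745 + 20.5333 + 20.3693 = 107.6576

107.66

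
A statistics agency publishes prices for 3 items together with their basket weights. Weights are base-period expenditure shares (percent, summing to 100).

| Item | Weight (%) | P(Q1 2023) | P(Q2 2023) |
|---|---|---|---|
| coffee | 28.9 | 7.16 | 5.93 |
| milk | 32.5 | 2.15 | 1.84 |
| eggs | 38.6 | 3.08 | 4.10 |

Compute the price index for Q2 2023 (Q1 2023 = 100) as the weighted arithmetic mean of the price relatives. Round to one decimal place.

103.1

coffee: 28.9 × (5.93/7.16) = 28.9 × 0.828212 = 23.9353
milk: 32.5 × (1.84/2.15) = 32.5 × 0.855814 = 27.8140
eggs: 38.6 × (4.10/3.08) = 38.6 × 1.331169 = 51.3831
Index = Σ wᵢ·(p₁ᵢ/p₀ᵢ) = 23.9353 + 27.8140 + 51.3831 = 103.1324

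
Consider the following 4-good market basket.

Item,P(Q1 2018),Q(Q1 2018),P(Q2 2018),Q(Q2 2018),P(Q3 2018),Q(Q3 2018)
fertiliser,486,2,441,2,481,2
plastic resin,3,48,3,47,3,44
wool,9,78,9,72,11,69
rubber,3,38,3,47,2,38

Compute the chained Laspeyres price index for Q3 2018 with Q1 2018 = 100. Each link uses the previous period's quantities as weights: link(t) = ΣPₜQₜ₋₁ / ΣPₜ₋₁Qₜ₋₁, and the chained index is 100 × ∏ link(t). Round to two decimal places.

104.65

Link Q1 2018→Q2 2018:
ΣP(Q2 2018)Q(Q1 2018) = 441×2 + 3×48 + 9×78 + 3×38 = 882 + 144 + 702 + 114 = 1842
ΣP(Q1 2018)Q(Q1 2018) = 486×2 + 3×48 + 9×78 + 3×38 = 972 + 144 + 702 + 114 = 1932
link = 1842/1932 = 0.953416
Link Q2 2018→Q3 2018:
ΣP(Q3 2018)Q(Q2 2018) = 481×2 + 3×47 + 11×72 + 2×47 = 962 + 141 + 792 + 94 = 1989
ΣP(Q2 2018)Q(Q2 2018) = 441×2 + 3×47 + 9×72 + 3×47 = 882 + 141 + 648 + 141 = 1812
link = 1989/1812 = 1.097682
Chained index = 100 × 0.953416 × 1.097682 = 104.6548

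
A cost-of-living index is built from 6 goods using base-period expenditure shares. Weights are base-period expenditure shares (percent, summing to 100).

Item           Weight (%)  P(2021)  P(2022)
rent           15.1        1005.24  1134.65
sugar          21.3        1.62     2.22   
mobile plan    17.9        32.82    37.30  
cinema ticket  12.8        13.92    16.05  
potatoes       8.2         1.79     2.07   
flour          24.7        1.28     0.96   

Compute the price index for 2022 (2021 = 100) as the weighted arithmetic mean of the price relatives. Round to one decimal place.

rent: 15.1 × (1134.65/1005.24) = 15.1 × 1.128735 = 17.0439
sugar: 21.3 × (2.22/1.62) = 21.3 × 1.370370 = 29.1889
mobile plan: 17.9 × (37.30/32.82) = 17.9 × 1.136502 = 20.3434
cinema ticket: 12.8 × (16.05/13.92) = 12.8 × 1.153017 = 14.7586
potatoes: 8.2 × (2.07/1.79) = 8.2 × 1.156425 = 9.4827
flour: 24.7 × (0.96/1.28) = 24.7 × 0.750000 = 18.5250
Index = Σ wᵢ·(p₁ᵢ/p₀ᵢ) = 17.0439 + 29.1889 + 20.3434 + 14.7586 + 9.4827 + 18.5250 = 109.3425

109.3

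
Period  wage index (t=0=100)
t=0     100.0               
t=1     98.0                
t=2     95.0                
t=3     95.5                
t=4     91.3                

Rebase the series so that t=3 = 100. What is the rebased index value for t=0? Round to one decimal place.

104.7

Rebased(t=0) = 100.0 / 95.5 × 100 = 104.7120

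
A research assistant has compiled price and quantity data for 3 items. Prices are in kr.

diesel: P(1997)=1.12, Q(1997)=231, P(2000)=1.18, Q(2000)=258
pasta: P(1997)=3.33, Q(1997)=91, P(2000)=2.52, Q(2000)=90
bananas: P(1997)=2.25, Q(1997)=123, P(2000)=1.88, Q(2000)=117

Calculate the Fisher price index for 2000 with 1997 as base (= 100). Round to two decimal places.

87.81

Laspeyres component (base-period weights):
ΣP(2000)Q(1997) = 1.18×231 + 2.52×91 + 1.88×123 = 272.58 + 229.32 + 231.24 = 733.14
ΣP(1997)Q(1997) = 1.12×231 + 3.33×91 + 2.25×123 = 258.72 + 303.03 + 276.75 = 838.5
L = 733.14 / 838.5 × 100 = 87.4347
Paasche component (current-period weights):
ΣP(2000)Q(2000) = 1.18×258 + 2.52×90 + 1.88×117 = 304.44 + 226.8 + 219.96 = 751.2
ΣP(1997)Q(2000) = 1.12×258 + 3.33×90 + 2.25×117 = 288.96 + 299.7 + 263.25 = 851.91
P = 751.2 / 851.91 × 100 = 88.1783
Fisher = √(L × P) = √(87.4347 × 88.1783) = 87.8057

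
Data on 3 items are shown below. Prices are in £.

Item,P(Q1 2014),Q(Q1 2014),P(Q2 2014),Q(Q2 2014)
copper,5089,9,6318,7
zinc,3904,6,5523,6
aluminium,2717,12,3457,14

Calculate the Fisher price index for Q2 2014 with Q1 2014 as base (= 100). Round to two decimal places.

129.33

Laspeyres component (base-period weights):
ΣP(Q2 2014)Q(Q1 2014) = 6318×9 + 5523×6 + 3457×12 = 56862 + 33138 + 41484 = 131484
ΣP(Q1 2014)Q(Q1 2014) = 5089×9 + 3904×6 + 2717×12 = 45801 + 23424 + 32604 = 101829
L = 131484 / 101829 × 100 = 129.1224
Paasche component (current-period weights):
ΣP(Q2 2014)Q(Q2 2014) = 6318×7 + 5523×6 + 3457×14 = 44226 + 33138 + 48398 = 125762
ΣP(Q1 2014)Q(Q2 2014) = 5089×7 + 3904×6 + 2717×14 = 35623 + 23424 + 38038 = 97085
P = 125762 / 97085 × 100 = 129.5380
Fisher = √(L × P) = √(129.1224 × 129.5380) = 129.3300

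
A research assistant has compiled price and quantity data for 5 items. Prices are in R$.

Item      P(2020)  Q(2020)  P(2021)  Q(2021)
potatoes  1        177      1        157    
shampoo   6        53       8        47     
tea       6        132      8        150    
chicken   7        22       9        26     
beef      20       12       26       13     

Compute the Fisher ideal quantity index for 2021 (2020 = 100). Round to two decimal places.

Laspeyres component (base-period weights):
ΣP(2020)Q(2021) = 1×157 + 6×47 + 6×150 + 7×26 + 20×13 = 157 + 282 + 900 + 182 + 260 = 1781
ΣP(2020)Q(2020) = 1×177 + 6×53 + 6×132 + 7×22 + 20×12 = 177 + 318 + 792 + 154 + 240 = 1681
L = 1781 / 1681 × 100 = 105.9488
Paasche component (current-period weights):
ΣP(2021)Q(2021) = 1×157 + 8×47 + 8×150 + 9×26 + 26×13 = 157 + 376 + 1200 + 234 + 338 = 2305
ΣP(2021)Q(2020) = 1×177 + 8×53 + 8×132 + 9×22 + 26×12 = 177 + 424 + 1056 + 198 + 312 = 2167
P = 2305 / 2167 × 100 = 106.3683
Fisher = √(L × P) = √(105.9488 × 106.3683) = 106.1583

106.16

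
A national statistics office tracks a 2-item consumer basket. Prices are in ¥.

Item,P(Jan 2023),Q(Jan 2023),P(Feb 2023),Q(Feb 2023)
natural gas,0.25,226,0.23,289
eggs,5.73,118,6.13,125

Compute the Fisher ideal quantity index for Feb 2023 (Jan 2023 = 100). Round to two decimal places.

Laspeyres component (base-period weights):
ΣP(Jan 2023)Q(Feb 2023) = 0.25×289 + 5.73×125 = 72.25 + 716.25 = 788.5
ΣP(Jan 2023)Q(Jan 2023) = 0.25×226 + 5.73×118 = 56.5 + 676.14 = 732.64
L = 788.5 / 732.64 × 100 = 107.6245
Paasche component (current-period weights):
ΣP(Feb 2023)Q(Feb 2023) = 0.23×289 + 6.13×125 = 66.47 + 766.25 = 832.72
ΣP(Feb 2023)Q(Jan 2023) = 0.23×226 + 6.13×118 = 51.98 + 723.34 = 775.32
P = 832.72 / 775.32 × 100 = 107.4034
Fisher = √(L × P) = √(107.6245 × 107.4034) = 107.5139

107.51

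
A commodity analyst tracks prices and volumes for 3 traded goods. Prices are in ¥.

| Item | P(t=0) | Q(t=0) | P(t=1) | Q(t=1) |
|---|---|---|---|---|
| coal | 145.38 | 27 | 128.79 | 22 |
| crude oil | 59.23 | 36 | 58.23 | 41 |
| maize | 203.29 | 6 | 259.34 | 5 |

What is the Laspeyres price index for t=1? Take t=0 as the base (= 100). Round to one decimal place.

Laspeyres price index uses base-period quantities as weights.
ΣP(t=1)·Q(t=0) = 128.79×27 + 58.23×36 + 259.34×6 = 3477.33 + 2096.28 + 1556.04 = 7129.65
ΣP(t=0)·Q(t=0) = 145.38×27 + 59.23×36 + 203.29×6 = 3925.26 + 2132.28 + 1219.74 = 7277.28
Index = 7129.65 / 7277.28 × 100 = 97.9714

98.0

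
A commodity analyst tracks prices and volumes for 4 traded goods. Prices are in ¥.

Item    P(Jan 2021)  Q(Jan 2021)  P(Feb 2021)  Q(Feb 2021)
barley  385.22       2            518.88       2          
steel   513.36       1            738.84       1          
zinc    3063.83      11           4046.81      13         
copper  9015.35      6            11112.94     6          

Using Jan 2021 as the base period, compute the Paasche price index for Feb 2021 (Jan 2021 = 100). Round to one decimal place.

127.2

Paasche price index uses current-period quantities as weights.
ΣP(Feb 2021)·Q(Feb 2021) = 518.88×2 + 738.84×1 + 4046.81×13 + 11112.94×6 = 1037.76 + 738.84 + 52608.53 + 66677.64 = 121062.77
ΣP(Jan 2021)·Q(Feb 2021) = 385.22×2 + 513.36×1 + 3063.83×13 + 9015.35×6 = 770.44 + 513.36 + 39829.79 + 54092.1 = 95205.69
Index = 121062.77 / 95205.69 × 100 = 127.1592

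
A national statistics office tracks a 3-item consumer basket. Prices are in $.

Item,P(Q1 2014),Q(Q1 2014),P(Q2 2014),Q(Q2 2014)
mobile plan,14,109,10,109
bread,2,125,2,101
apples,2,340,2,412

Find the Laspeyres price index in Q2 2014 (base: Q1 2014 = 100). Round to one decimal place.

Laspeyres price index uses base-period quantities as weights.
ΣP(Q2 2014)·Q(Q1 2014) = 10×109 + 2×125 + 2×340 = 1090 + 250 + 680 = 2020
ΣP(Q1 2014)·Q(Q1 2014) = 14×109 + 2×125 + 2×340 = 1526 + 250 + 680 = 2456
Index = 2020 / 2456 × 100 = 82.2476

82.2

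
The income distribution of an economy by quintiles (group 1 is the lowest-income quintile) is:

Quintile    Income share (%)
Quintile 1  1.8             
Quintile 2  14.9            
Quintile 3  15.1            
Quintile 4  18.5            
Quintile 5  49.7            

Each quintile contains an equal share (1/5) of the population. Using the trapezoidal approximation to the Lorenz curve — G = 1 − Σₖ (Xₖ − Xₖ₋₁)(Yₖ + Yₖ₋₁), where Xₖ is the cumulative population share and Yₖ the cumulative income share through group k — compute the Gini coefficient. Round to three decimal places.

0.398

Cumulative income shares Yₖ: 0.0180, 0.1670, 0.3180, 0.5030, 1.0000
Σ (Xₖ−Xₖ₋₁)(Yₖ+Yₖ₋₁) = (1/5)(0.0180+0.0000) + (1/5)(0.1670+0.0180) + (1/5)(0.3180+0.1670) + (1/5)(0.5030+0.3180) + (1/5)(1.0000+0.5030)
  = 0.0036 + 0.0370 + 0.0970 + 0.1642 + 0.3006 = 0.6024
G = 1 − 0.6024 = 0.3976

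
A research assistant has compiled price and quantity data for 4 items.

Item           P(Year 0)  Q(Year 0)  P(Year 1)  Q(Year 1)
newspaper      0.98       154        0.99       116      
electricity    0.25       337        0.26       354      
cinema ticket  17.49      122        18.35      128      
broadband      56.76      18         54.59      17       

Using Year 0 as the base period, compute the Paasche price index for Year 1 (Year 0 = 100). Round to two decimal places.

102.29

Paasche price index uses current-period quantities as weights.
ΣP(Year 1)·Q(Year 1) = 0.99×116 + 0.26×354 + 18.35×128 + 54.59×17 = 114.84 + 92.04 + 2348.8 + 928.03 = 3483.71
ΣP(Year 0)·Q(Year 1) = 0.98×116 + 0.25×354 + 17.49×128 + 56.76×17 = 113.68 + 88.5 + 2238.72 + 964.92 = 3405.82
Index = 3483.71 / 3405.82 × 100 = 102.2870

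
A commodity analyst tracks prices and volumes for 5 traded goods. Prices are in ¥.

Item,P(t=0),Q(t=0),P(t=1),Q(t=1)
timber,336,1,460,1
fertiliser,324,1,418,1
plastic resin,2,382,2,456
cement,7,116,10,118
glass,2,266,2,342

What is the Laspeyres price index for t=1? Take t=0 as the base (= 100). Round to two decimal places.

120.45

Laspeyres price index uses base-period quantities as weights.
ΣP(t=1)·Q(t=0) = 460×1 + 418×1 + 2×382 + 10×116 + 2×266 = 460 + 418 + 764 + 1160 + 532 = 3334
ΣP(t=0)·Q(t=0) = 336×1 + 324×1 + 2×382 + 7×116 + 2×266 = 336 + 324 + 764 + 812 + 532 = 2768
Index = 3334 / 2768 × 100 = 120.4480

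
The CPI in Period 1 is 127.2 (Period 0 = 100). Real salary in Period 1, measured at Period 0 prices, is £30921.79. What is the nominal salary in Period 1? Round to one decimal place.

Nominal = Real × (Index/100) = 30921.79 × (127.2/100)
        = 30921.79 × 1.272 = 39332.5169

39332.5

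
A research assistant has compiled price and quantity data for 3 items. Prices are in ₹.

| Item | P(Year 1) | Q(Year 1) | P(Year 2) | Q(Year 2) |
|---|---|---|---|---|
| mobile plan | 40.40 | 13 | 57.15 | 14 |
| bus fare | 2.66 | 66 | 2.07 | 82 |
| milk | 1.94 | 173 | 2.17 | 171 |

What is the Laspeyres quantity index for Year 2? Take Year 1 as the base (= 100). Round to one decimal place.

107.6

Laspeyres quantity index uses base-period prices as weights.
ΣP(Year 1)·Q(Year 2) = 40.40×14 + 2.66×82 + 1.94×171 = 565.6 + 218.12 + 331.74 = 1115.46
ΣP(Year 1)·Q(Year 1) = 40.40×13 + 2.66×66 + 1.94×173 = 525.2 + 175.56 + 335.62 = 1036.38
Index = 1115.46 / 1036.38 × 100 = 107.6304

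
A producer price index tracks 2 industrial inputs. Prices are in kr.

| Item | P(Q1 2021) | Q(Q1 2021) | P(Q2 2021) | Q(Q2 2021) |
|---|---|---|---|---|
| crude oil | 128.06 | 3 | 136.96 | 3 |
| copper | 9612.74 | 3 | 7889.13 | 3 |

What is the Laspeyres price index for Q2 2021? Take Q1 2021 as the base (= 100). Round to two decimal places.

82.40

Laspeyres price index uses base-period quantities as weights.
ΣP(Q2 2021)·Q(Q1 2021) = 136.96×3 + 7889.13×3 = 410.88 + 23667.39 = 24078.27
ΣP(Q1 2021)·Q(Q1 2021) = 128.06×3 + 9612.74×3 = 384.18 + 28838.22 = 29222.4
Index = 24078.27 / 29222.4 × 100 = 82.3966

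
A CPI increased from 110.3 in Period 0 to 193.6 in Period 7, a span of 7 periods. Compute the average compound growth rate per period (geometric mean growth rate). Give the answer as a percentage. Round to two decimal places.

8.37%

Growth factor = (193.6/110.3)^(1/7) = (1.755213)^(1/7) = 1.083688
Growth rate = 1.083688 − 1 = 0.083688 = 8.3688%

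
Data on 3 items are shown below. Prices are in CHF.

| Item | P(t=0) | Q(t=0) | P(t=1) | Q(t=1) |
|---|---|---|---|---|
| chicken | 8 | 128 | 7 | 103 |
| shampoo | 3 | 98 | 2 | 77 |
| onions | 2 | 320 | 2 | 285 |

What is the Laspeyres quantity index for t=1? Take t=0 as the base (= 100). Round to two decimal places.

82.99

Laspeyres quantity index uses base-period prices as weights.
ΣP(t=0)·Q(t=1) = 8×103 + 3×77 + 2×285 = 824 + 231 + 570 = 1625
ΣP(t=0)·Q(t=0) = 8×128 + 3×98 + 2×320 = 1024 + 294 + 640 = 1958
Index = 1625 / 1958 × 100 = 82.9928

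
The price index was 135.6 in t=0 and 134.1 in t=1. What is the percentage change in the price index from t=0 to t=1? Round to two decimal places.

Change = (134.1 − 135.6) / 135.6 × 100
       = -1.5 / 135.6 × 100 = -1.1062%

-1.11%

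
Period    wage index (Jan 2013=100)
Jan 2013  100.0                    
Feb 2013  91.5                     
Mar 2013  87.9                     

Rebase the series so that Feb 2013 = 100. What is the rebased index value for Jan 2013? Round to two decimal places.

Rebased(Jan 2013) = 100.0 / 91.5 × 100 = 109.2896

109.29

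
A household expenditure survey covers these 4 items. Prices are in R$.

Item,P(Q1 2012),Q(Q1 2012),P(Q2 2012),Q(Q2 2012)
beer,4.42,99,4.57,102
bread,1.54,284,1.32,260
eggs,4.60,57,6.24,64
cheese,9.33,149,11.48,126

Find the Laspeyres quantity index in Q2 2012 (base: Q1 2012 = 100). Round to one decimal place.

91.8

Laspeyres quantity index uses base-period prices as weights.
ΣP(Q1 2012)·Q(Q2 2012) = 4.42×102 + 1.54×260 + 4.60×64 + 9.33×126 = 450.84 + 400.4 + 294.4 + 1175.58 = 2321.22
ΣP(Q1 2012)·Q(Q1 2012) = 4.42×99 + 1.54×284 + 4.60×57 + 9.33×149 = 437.58 + 437.36 + 262.2 + 1390.17 = 2527.31
Index = 2321.22 / 2527.31 × 100 = 91.8455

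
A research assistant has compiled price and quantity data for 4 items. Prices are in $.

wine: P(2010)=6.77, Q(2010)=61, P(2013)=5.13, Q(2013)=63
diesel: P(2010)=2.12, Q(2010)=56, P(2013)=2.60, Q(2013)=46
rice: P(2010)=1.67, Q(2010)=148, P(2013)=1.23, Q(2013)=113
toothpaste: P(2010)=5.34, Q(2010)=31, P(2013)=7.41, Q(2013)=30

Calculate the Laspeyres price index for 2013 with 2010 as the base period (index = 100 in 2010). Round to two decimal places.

92.15

Laspeyres price index uses base-period quantities as weights.
ΣP(2013)·Q(2010) = 5.13×61 + 2.60×56 + 1.23×148 + 7.41×31 = 312.93 + 145.6 + 182.04 + 229.71 = 870.28
ΣP(2010)·Q(2010) = 6.77×61 + 2.12×56 + 1.67×148 + 5.34×31 = 412.97 + 118.72 + 247.16 + 165.54 = 944.39
Index = 870.28 / 944.39 × 100 = 92.1526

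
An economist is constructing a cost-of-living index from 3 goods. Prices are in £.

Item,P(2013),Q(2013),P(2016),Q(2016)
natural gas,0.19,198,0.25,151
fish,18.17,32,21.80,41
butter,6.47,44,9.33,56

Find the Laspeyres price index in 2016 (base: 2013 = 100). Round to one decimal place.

128.1

Laspeyres price index uses base-period quantities as weights.
ΣP(2016)·Q(2013) = 0.25×198 + 21.80×32 + 9.33×44 = 49.5 + 697.6 + 410.52 = 1157.62
ΣP(2013)·Q(2013) = 0.19×198 + 18.17×32 + 6.47×44 = 37.62 + 581.44 + 284.68 = 903.74
Index = 1157.62 / 903.74 × 100 = 128.0922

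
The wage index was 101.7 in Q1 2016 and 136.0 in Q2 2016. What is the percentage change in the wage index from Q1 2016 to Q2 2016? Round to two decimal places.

33.73%

Change = (136.0 − 101.7) / 101.7 × 100
       = 34.3 / 101.7 × 100 = 33.7266%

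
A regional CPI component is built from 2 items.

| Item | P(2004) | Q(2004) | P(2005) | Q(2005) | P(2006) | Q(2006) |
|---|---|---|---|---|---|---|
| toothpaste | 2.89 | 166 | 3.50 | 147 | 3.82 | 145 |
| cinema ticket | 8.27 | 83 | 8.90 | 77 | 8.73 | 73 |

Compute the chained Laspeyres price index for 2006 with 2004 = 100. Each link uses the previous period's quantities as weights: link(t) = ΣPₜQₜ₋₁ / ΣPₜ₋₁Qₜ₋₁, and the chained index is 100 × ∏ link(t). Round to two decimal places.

116.37

Link 2004→2005:
ΣP(2005)Q(2004) = 3.50×166 + 8.90×83 = 581 + 738.7 = 1319.7
ΣP(2004)Q(2004) = 2.89×166 + 8.27×83 = 479.74 + 686.41 = 1166.15
link = 1319.7/1166.15 = 1.131673
Link 2005→2006:
ΣP(2006)Q(2005) = 3.82×147 + 8.73×77 = 561.54 + 672.21 = 1233.75
ΣP(2005)Q(2005) = 3.50×147 + 8.90×77 = 514.5 + 685.3 = 1199.8
link = 1233.75/1199.8 = 1.028296
Chained index = 100 × 1.131673 × 1.028296 = 116.3695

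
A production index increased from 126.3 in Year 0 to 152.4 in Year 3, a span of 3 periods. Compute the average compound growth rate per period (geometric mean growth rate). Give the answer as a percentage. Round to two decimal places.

6.46%

Growth factor = (152.4/126.3)^(1/3) = (1.206651)^(1/3) = 1.064618
Growth rate = 1.064618 − 1 = 0.064618 = 6.4618%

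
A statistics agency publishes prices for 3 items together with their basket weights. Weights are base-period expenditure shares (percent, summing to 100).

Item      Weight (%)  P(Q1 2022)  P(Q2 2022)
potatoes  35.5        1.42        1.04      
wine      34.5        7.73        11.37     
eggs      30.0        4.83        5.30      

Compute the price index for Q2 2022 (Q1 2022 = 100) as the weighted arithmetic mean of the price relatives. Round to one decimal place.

potatoes: 35.5 × (1.04/1.42) = 35.5 × 0.732394 = 26.0000
wine: 34.5 × (11.37/7.73) = 34.5 × 1.470893 = 50.7458
eggs: 30.0 × (5.30/4.83) = 30.0 × 1.097308 = 32.9193
Index = Σ wᵢ·(p₁ᵢ/p₀ᵢ) = 26.0000 + 50.7458 + 32.9193 = 109.6651

109.7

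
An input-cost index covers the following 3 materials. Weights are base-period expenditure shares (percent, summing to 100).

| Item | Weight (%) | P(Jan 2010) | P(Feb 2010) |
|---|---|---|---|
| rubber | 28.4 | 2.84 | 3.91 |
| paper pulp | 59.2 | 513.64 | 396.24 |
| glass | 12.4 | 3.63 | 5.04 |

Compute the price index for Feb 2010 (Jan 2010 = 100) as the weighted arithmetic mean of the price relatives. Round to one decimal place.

102.0

rubber: 28.4 × (3.91/2.84) = 28.4 × 1.376761 = 39.1000
paper pulp: 59.2 × (396.24/513.64) = 59.2 × 0.771435 = 45.6690
glass: 12.4 × (5.04/3.63) = 12.4 × 1.388430 = 17.2165
Index = Σ wᵢ·(p₁ᵢ/p₀ᵢ) = 39.1000 + 45.6690 + 17.2165 = 101.9855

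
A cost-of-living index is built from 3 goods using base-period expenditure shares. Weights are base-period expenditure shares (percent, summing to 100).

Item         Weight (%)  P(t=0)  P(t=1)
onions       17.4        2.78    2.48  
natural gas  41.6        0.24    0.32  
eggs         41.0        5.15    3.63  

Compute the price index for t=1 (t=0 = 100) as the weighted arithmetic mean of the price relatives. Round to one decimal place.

onions: 17.4 × (2.48/2.78) = 17.4 × 0.892086 = 15.5223
natural gas: 41.6 × (0.32/0.24) = 41.6 × 1.333333 = 55.4667
eggs: 41.0 × (3.63/5.15) = 41.0 × 0.704854 = 28.8990
Index = Σ wᵢ·(p₁ᵢ/p₀ᵢ) = 15.5223 + 55.4667 + 28.8990 = 99.8880

99.9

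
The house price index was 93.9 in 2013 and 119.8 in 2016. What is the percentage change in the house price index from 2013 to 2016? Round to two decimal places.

Change = (119.8 − 93.9) / 93.9 × 100
       = 25.9 / 93.9 × 100 = 27.5825%

27.58%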